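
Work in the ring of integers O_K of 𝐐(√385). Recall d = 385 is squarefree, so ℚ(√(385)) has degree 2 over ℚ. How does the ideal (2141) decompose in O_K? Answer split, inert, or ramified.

385 mod 4 = 1, hence disc K = 385 and O_K = ℤ[(1+√385)/2].
2141 ∤ 385, so 2141 is unramified.
Legendre symbol by Euler's criterion: (385/2141) ≡ 385^1070 ≡ 1 (mod 2141), i.e. (385/2141) = 1.
d is a quadratic residue mod p, hence 2141 splits in O_K.

split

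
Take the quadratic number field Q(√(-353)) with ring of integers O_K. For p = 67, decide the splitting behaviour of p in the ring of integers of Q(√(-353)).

d = -353 ≡ 3 (mod 4), so O_K = ℤ[√-353] and disc(K) = 4d = -1412.
disc(K) = -1412 is not divisible by 67; 67 is unramified.
Compute (-353/67) via Euler: 49^((67-1)/2) mod 67 = 1, so (-353/67) = 1.
Legendre symbol 1 ⇒ 67 is split.

splits completely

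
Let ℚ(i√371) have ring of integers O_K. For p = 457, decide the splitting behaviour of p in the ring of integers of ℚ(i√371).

remains prime (inert)

-371 mod 4 = 1, hence disc K = -371 and O_K = ℤ[(1+√-371)/2].
Since gcd(457, -371) = 1 the prime 457 does not ramify.
(-371/457) = 86^228 mod 457 = 456, giving Legendre symbol -1.
d is a non-residue mod p, hence 457 remains inert in O_K.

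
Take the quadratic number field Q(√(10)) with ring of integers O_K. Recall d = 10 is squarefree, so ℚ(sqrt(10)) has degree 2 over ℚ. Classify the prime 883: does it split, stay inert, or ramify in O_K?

p splits

d = 10 ≡ 2 (mod 4), so O_K = ℤ[√10] and disc(K) = 4d = 40.
Since gcd(883, 40) = 1 the prime 883 does not ramify.
Euler's criterion: 10^441 mod 883 = 1. Thus (10|883) = 1.
d is a quadratic residue mod p, hence 883 splits in O_K.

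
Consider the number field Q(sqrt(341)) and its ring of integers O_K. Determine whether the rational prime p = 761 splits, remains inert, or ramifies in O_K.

d = 341 ≡ 1 (mod 4), so O_K = ℤ[(1+√341)/2] and disc(K) = d = 341.
761 ∤ 341, so 761 is unramified.
Legendre symbol by Euler's criterion: (341/761) ≡ 341^380 ≡ 1 (mod 761), i.e. (341/761) = 1.
(341/761) = 1, so 761 splits.

split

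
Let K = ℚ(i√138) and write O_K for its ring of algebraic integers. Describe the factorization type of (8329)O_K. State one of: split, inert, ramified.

splits completely

-138 mod 4 = 2, hence disc K = 4·(-138) = -552 and O_K = ℤ[√-138].
8329 ∤ -552, so 8329 is unramified.
(-138/8329) = 8191^4164 mod 8329 = 1, giving Legendre symbol 1.
Legendre symbol 1 ⇒ 8329 is split.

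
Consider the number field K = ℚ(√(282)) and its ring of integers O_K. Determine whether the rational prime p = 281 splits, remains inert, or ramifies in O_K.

split

282 mod 4 = 2, hence disc K = 4·282 = 1128 and O_K = ℤ[√282].
disc(K) = 1128 is not divisible by 281; 281 is unramified.
(282/281) = 1^140 mod 281 = 1, giving Legendre symbol 1.
d is a quadratic residue mod p, hence 281 splits in O_K.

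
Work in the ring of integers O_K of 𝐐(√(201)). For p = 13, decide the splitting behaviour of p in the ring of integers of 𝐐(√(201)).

p is inert

d = 201 ≡ 1 (mod 4), so O_K = ℤ[(1+√201)/2] and disc(K) = d = 201.
13 ∤ 201, so 13 is unramified.
Legendre symbol by Euler's criterion: (201/13) ≡ 201^6 ≡ 12 (mod 13), i.e. (201/13) = -1.
d is a non-residue mod p, hence 13 remains inert in O_K.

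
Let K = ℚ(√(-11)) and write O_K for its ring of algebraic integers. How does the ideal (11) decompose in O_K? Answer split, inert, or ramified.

-11 mod 4 = 1, hence disc K = -11 and O_K = ℤ[(1+√-11)/2].
11 divides disc(K) = -11, so 11 ramifies.

ramified — (11) = 𝔭²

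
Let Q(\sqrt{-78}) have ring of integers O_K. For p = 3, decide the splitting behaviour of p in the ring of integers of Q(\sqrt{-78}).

-78 mod 4 = 2, hence disc K = 4·(-78) = -312 and O_K = ℤ[√-78].
disc(K) = -312 = 3·(-104), so p = 3 is ramified.

ramified — (3) = 𝔭²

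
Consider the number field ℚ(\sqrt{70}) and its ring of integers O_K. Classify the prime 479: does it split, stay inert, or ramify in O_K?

splits completely

70 mod 4 = 2, hence disc K = 4·70 = 280 and O_K = ℤ[√70].
479 ∤ 280, so 479 is unramified.
(70/479) = 70^239 mod 479 = 1, giving Legendre symbol 1.
d is a quadratic residue mod p, hence 479 splits in O_K.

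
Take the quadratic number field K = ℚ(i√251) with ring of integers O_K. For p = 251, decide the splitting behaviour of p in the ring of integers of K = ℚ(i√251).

p ramifies

-251 mod 4 = 1, hence disc K = -251 and O_K = ℤ[(1+√-251)/2].
Ramification test: 251 | -251. The prime 251 ramifies in K.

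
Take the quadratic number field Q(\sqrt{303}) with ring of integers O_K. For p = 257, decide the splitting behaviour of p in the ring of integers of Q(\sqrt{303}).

303 mod 4 = 3, hence disc K = 4·303 = 1212 and O_K = ℤ[√303].
Since gcd(257, 1212) = 1 the prime 257 does not ramify.
(303/257) = 46^128 mod 257 = 1, giving Legendre symbol 1.
d is a quadratic residue mod p, hence 257 splits in O_K.

splits completely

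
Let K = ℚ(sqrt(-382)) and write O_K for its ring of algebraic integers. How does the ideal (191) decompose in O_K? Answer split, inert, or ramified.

191 is ramified

-382 mod 4 = 2, hence disc K = 4·(-382) = -1528 and O_K = ℤ[√-382].
Ramification test: 191 | -1528. The prime 191 ramifies in K.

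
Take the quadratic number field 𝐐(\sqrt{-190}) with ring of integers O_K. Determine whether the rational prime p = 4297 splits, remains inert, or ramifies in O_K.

-190 mod 4 = 2, hence disc K = 4·(-190) = -760 and O_K = ℤ[√-190].
Since gcd(4297, -760) = 1 the prime 4297 does not ramify.
Euler's criterion: (-190)^2148 mod 4297 = 1. Thus (-190|4297) = 1.
Legendre symbol 1 ⇒ 4297 is split.

4297 splits in O_K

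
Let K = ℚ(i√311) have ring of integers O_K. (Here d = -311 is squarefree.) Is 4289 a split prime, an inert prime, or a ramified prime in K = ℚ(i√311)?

p is inert

Since -311 ≡ 1 mod 4, the ring of integers is ℤ[(1+√-311)/2] with discriminant -311.
Since gcd(4289, -311) = 1 the prime 4289 does not ramify.
(-311/4289) = 3978^2144 mod 4289 = 4288, giving Legendre symbol -1.
(-311/4289) = -1, so 4289 is inert.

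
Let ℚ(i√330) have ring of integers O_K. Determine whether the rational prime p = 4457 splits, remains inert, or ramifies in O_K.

Since -330 ≢ 1 mod 4, the ring of integers is ℤ[√-330] with discriminant 4·(-330) = -1320.
4457 ∤ -1320, so 4457 is unramified.
Compute (-330/4457) via Euler: 4127^((4457-1)/2) mod 4457 = 4456, so (-330/4457) = -1.
d is a non-residue mod p, hence 4457 remains inert in O_K.

p is inert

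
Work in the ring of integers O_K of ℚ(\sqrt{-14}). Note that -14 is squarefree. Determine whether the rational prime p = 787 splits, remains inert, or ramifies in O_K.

splits completely

Since -14 ≢ 1 mod 4, the ring of integers is ℤ[√-14] with discriminant 4·(-14) = -56.
disc(K) = -56 is not divisible by 787; 787 is unramified.
Compute (-14/787) via Euler: 773^((787-1)/2) mod 787 = 1, so (-14/787) = 1.
Legendre symbol 1 ⇒ 787 is split.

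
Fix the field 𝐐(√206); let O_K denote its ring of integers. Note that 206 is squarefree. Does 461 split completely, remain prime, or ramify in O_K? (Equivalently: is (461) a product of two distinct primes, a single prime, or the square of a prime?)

Since 206 ≢ 1 mod 4, the ring of integers is ℤ[√206] with discriminant 4·206 = 824.
disc(K) = 824 is not divisible by 461; 461 is unramified.
(206/461) = 206^230 mod 461 = 460, giving Legendre symbol -1.
d is a non-residue mod p, hence 461 remains inert in O_K.

inert — (461) stays prime in O_K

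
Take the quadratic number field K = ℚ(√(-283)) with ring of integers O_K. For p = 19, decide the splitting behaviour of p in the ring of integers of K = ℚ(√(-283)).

p is inert

d = -283 ≡ 1 (mod 4), so O_K = ℤ[(1+√-283)/2] and disc(K) = d = -283.
19 ∤ -283, so 19 is unramified.
Compute (-283/19) via Euler: 2^((19-1)/2) mod 19 = 18, so (-283/19) = -1.
Legendre symbol -1 ⇒ 19 is inert.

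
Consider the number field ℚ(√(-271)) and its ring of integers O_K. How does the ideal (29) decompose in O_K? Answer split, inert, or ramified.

p is inert

Since -271 ≡ 1 mod 4, the ring of integers is ℤ[(1+√-271)/2] with discriminant -271.
Since gcd(29, -271) = 1 the prime 29 does not ramify.
(-271/29) = 19^14 mod 29 = 28, giving Legendre symbol -1.
(-271/29) = -1, so 29 is inert.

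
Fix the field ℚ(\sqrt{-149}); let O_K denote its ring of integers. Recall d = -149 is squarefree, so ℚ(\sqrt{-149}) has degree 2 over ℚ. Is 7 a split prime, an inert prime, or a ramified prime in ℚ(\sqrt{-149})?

7 remains inert

-149 mod 4 = 3, hence disc K = 4·(-149) = -596 and O_K = ℤ[√-149].
7 ∤ -596, so 7 is unramified.
Legendre symbol by Euler's criterion: (-149/7) ≡ (-149)^3 ≡ 6 (mod 7), i.e. (-149/7) = -1.
Legendre symbol -1 ⇒ 7 is inert.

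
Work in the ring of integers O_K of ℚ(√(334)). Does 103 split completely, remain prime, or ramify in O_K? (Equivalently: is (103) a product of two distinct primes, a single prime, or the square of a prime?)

split — (103) = 𝔭₁𝔭₂ with 𝔭₁ ≠ 𝔭₂

Since 334 ≢ 1 mod 4, the ring of integers is ℤ[√334] with discriminant 4·334 = 1336.
103 ∤ 1336, so 103 is unramified.
(334/103) = 25^51 mod 103 = 1, giving Legendre symbol 1.
(334/103) = 1, so 103 splits.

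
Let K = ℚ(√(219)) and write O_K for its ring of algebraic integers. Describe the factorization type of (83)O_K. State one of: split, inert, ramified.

d = 219 ≡ 3 (mod 4), so O_K = ℤ[√219] and disc(K) = 4d = 876.
83 ∤ 876, so 83 is unramified.
(219/83) = 53^41 mod 83 = 82, giving Legendre symbol -1.
Legendre symbol -1 ⇒ 83 is inert.

p is inert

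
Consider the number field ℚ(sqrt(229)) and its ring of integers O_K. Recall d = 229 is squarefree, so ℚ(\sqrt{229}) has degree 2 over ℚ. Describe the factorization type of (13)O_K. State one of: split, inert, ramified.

inert

d = 229 ≡ 1 (mod 4), so O_K = ℤ[(1+√229)/2] and disc(K) = d = 229.
Since gcd(13, 229) = 1 the prime 13 does not ramify.
(229/13) = 8^6 mod 13 = 12, giving Legendre symbol -1.
Legendre symbol -1 ⇒ 13 is inert.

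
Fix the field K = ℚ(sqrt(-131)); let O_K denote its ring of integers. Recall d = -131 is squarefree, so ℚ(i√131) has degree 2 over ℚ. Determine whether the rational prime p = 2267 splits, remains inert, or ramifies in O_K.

2267 remains inert

d = -131 ≡ 1 (mod 4), so O_K = ℤ[(1+√-131)/2] and disc(K) = d = -131.
Since gcd(2267, -131) = 1 the prime 2267 does not ramify.
Legendre symbol by Euler's criterion: (-131/2267) ≡ (-131)^1133 ≡ 2266 (mod 2267), i.e. (-131/2267) = -1.
(-131/2267) = -1, so 2267 is inert.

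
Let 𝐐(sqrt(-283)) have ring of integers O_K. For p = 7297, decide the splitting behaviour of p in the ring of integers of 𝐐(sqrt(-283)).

7297 remains inert

-283 mod 4 = 1, hence disc K = -283 and O_K = ℤ[(1+√-283)/2].
7297 ∤ -283, so 7297 is unramified.
Compute (-283/7297) via Euler: 7014^((7297-1)/2) mod 7297 = 7296, so (-283/7297) = -1.
d is a non-residue mod p, hence 7297 remains inert in O_K.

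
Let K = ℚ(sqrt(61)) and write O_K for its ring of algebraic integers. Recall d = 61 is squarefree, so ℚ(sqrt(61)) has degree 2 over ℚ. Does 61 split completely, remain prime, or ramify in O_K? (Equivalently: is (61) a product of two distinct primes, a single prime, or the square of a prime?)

ramified — (61) = 𝔭²

Since 61 ≡ 1 mod 4, the ring of integers is ℤ[(1+√61)/2] with discriminant 61.
disc(K) = 61 = 61·1, so p = 61 is ramified.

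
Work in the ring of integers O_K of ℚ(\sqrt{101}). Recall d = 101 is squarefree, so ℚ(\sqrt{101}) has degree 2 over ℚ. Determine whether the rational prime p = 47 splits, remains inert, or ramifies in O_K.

splits completely

d = 101 ≡ 1 (mod 4), so O_K = ℤ[(1+√101)/2] and disc(K) = d = 101.
47 ∤ 101, so 47 is unramified.
Legendre symbol by Euler's criterion: (101/47) ≡ 101^23 ≡ 1 (mod 47), i.e. (101/47) = 1.
d is a quadratic residue mod p, hence 47 splits in O_K.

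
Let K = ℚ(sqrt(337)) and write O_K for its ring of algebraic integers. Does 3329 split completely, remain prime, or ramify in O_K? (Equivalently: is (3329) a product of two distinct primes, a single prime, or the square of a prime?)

Since 337 ≡ 1 mod 4, the ring of integers is ℤ[(1+√337)/2] with discriminant 337.
Since gcd(3329, 337) = 1 the prime 3329 does not ramify.
Compute (337/3329) via Euler: 337^((3329-1)/2) mod 3329 = 1, so (337/3329) = 1.
d is a quadratic residue mod p, hence 3329 splits in O_K.

3329 splits in O_K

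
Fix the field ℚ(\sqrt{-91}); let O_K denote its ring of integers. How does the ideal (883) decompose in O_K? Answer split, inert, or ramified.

Since -91 ≡ 1 mod 4, the ring of integers is ℤ[(1+√-91)/2] with discriminant -91.
883 ∤ -91, so 883 is unramified.
Euler's criterion: (-91)^441 mod 883 = 1. Thus (-91|883) = 1.
Legendre symbol 1 ⇒ 883 is split.

883 splits in O_K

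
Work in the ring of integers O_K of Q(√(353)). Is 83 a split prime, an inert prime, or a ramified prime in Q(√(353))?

splits completely

d = 353 ≡ 1 (mod 4), so O_K = ℤ[(1+√353)/2] and disc(K) = d = 353.
83 ∤ 353, so 83 is unramified.
Compute (353/83) via Euler: 21^((83-1)/2) mod 83 = 1, so (353/83) = 1.
d is a quadratic residue mod p, hence 83 splits in O_K.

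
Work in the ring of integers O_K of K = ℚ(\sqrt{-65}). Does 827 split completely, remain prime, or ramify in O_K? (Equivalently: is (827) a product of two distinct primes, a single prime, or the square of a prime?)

remains prime (inert)

Since -65 ≢ 1 mod 4, the ring of integers is ℤ[√-65] with discriminant 4·(-65) = -260.
Since gcd(827, -260) = 1 the prime 827 does not ramify.
(-65/827) = 762^413 mod 827 = 826, giving Legendre symbol -1.
(-65/827) = -1, so 827 is inert.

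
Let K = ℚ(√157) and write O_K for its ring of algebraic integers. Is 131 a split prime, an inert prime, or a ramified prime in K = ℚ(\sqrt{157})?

remains prime (inert)

d = 157 ≡ 1 (mod 4), so O_K = ℤ[(1+√157)/2] and disc(K) = d = 157.
131 ∤ 157, so 131 is unramified.
Compute (157/131) via Euler: 26^((131-1)/2) mod 131 = 130, so (157/131) = -1.
Legendre symbol -1 ⇒ 131 is inert.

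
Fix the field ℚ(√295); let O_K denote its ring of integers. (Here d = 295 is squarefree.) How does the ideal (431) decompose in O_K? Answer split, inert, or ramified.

295 mod 4 = 3, hence disc K = 4·295 = 1180 and O_K = ℤ[√295].
disc(K) = 1180 is not divisible by 431; 431 is unramified.
Compute (295/431) via Euler: 295^((431-1)/2) mod 431 = 1, so (295/431) = 1.
d is a quadratic residue mod p, hence 431 splits in O_K.

split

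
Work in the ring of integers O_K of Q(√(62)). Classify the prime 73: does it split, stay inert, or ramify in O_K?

p is inert

Since 62 ≢ 1 mod 4, the ring of integers is ℤ[√62] with discriminant 4·62 = 248.
disc(K) = 248 is not divisible by 73; 73 is unramified.
Compute (62/73) via Euler: 62^((73-1)/2) mod 73 = 72, so (62/73) = -1.
(62/73) = -1, so 73 is inert.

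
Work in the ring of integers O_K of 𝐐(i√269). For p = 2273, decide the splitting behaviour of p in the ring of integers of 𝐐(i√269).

p splits

Since -269 ≢ 1 mod 4, the ring of integers is ℤ[√-269] with discriminant 4·(-269) = -1076.
disc(K) = -1076 is not divisible by 2273; 2273 is unramified.
Compute (-269/2273) via Euler: 2004^((2273-1)/2) mod 2273 = 1, so (-269/2273) = 1.
(-269/2273) = 1, so 2273 splits.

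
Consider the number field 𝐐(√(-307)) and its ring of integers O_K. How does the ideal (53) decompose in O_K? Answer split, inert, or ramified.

d = -307 ≡ 1 (mod 4), so O_K = ℤ[(1+√-307)/2] and disc(K) = d = -307.
53 ∤ -307, so 53 is unramified.
Euler's criterion: (-307)^26 mod 53 = 1. Thus (-307|53) = 1.
d is a quadratic residue mod p, hence 53 splits in O_K.

split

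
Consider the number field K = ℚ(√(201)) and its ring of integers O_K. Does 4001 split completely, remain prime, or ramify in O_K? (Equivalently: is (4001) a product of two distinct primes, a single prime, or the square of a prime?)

Since 201 ≡ 1 mod 4, the ring of integers is ℤ[(1+√201)/2] with discriminant 201.
4001 ∤ 201, so 4001 is unramified.
Euler's criterion: 201^2000 mod 4001 = 1. Thus (201|4001) = 1.
(201/4001) = 1, so 4001 splits.

p splits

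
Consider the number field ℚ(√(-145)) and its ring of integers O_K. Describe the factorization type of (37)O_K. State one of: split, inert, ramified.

split — (37) = 𝔭₁𝔭₂ with 𝔭₁ ≠ 𝔭₂

Since -145 ≢ 1 mod 4, the ring of integers is ℤ[√-145] with discriminant 4·(-145) = -580.
disc(K) = -580 is not divisible by 37; 37 is unramified.
Euler's criterion: (-145)^18 mod 37 = 1. Thus (-145|37) = 1.
d is a quadratic residue mod p, hence 37 splits in O_K.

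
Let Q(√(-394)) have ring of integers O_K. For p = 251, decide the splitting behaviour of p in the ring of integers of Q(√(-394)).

split — (251) = 𝔭₁𝔭₂ with 𝔭₁ ≠ 𝔭₂

-394 mod 4 = 2, hence disc K = 4·(-394) = -1576 and O_K = ℤ[√-394].
disc(K) = -1576 is not divisible by 251; 251 is unramified.
Euler's criterion: (-394)^125 mod 251 = 1. Thus (-394|251) = 1.
Legendre symbol 1 ⇒ 251 is split.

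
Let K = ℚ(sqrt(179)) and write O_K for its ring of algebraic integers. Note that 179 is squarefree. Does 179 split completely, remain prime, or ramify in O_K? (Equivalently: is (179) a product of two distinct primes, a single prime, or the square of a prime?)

ramified — (179) = 𝔭²

179 mod 4 = 3, hence disc K = 4·179 = 716 and O_K = ℤ[√179].
disc(K) = 716 = 179·4, so p = 179 is ramified.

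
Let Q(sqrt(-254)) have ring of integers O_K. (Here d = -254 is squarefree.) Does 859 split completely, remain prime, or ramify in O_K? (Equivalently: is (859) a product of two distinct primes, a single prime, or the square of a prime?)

split — (859) = 𝔭₁𝔭₂ with 𝔭₁ ≠ 𝔭₂

d = -254 ≡ 2 (mod 4), so O_K = ℤ[√-254] and disc(K) = 4d = -1016.
disc(K) = -1016 is not divisible by 859; 859 is unramified.
Euler's criterion: (-254)^429 mod 859 = 1. Thus (-254|859) = 1.
(-254/859) = 1, so 859 splits.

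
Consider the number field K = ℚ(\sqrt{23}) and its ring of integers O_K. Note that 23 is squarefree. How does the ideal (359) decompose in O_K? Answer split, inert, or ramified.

d = 23 ≡ 3 (mod 4), so O_K = ℤ[√23] and disc(K) = 4d = 92.
Since gcd(359, 92) = 1 the prime 359 does not ramify.
Euler's criterion: 23^179 mod 359 = 1. Thus (23|359) = 1.
d is a quadratic residue mod p, hence 359 splits in O_K.

split — (359) = 𝔭₁𝔭₂ with 𝔭₁ ≠ 𝔭₂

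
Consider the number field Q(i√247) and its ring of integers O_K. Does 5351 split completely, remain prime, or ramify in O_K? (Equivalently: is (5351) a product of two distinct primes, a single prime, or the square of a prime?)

d = -247 ≡ 1 (mod 4), so O_K = ℤ[(1+√-247)/2] and disc(K) = d = -247.
5351 ∤ -247, so 5351 is unramified.
(-247/5351) = 5104^2675 mod 5351 = 1, giving Legendre symbol 1.
(-247/5351) = 1, so 5351 splits.

split — (5351) = 𝔭₁𝔭₂ with 𝔭₁ ≠ 𝔭₂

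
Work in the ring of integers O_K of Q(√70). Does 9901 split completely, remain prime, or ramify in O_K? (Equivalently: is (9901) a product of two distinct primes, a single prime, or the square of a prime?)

70 mod 4 = 2, hence disc K = 4·70 = 280 and O_K = ℤ[√70].
Since gcd(9901, 280) = 1 the prime 9901 does not ramify.
Compute (70/9901) via Euler: 70^((9901-1)/2) mod 9901 = 1, so (70/9901) = 1.
Legendre symbol 1 ⇒ 9901 is split.

p splits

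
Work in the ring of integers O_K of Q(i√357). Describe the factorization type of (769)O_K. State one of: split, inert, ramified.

p is inert

Since -357 ≢ 1 mod 4, the ring of integers is ℤ[√-357] with discriminant 4·(-357) = -1428.
Since gcd(769, -1428) = 1 the prime 769 does not ramify.
Euler's criterion: (-357)^384 mod 769 = 768. Thus (-357|769) = -1.
Legendre symbol -1 ⇒ 769 is inert.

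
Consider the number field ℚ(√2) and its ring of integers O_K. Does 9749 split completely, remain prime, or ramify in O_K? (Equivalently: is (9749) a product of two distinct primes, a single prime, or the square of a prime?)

inert

2 mod 4 = 2, hence disc K = 4·2 = 8 and O_K = ℤ[√2].
9749 ∤ 8, so 9749 is unramified.
Legendre symbol by Euler's criterion: (2/9749) ≡ 2^4874 ≡ 9748 (mod 9749), i.e. (2/9749) = -1.
(2/9749) = -1, so 9749 is inert.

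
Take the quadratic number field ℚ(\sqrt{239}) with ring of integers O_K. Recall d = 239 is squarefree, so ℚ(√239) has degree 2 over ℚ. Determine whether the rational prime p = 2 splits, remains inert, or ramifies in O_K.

239 mod 4 = 3, hence disc K = 4·239 = 956 and O_K = ℤ[√239].
Ramification test: 2 | 956. The prime 2 ramifies in K.

ramifies in O_K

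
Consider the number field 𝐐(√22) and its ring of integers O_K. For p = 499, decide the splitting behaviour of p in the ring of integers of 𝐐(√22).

split

22 mod 4 = 2, hence disc K = 4·22 = 88 and O_K = ℤ[√22].
Since gcd(499, 88) = 1 the prime 499 does not ramify.
Compute (22/499) via Euler: 22^((499-1)/2) mod 499 = 1, so (22/499) = 1.
Legendre symbol 1 ⇒ 499 is split.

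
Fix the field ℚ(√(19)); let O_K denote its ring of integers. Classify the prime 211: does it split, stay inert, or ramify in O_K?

19 mod 4 = 3, hence disc K = 4·19 = 76 and O_K = ℤ[√19].
disc(K) = 76 is not divisible by 211; 211 is unramified.
Legendre symbol by Euler's criterion: (19/211) ≡ 19^105 ≡ 1 (mod 211), i.e. (19/211) = 1.
d is a quadratic residue mod p, hence 211 splits in O_K.

split — (211) = 𝔭₁𝔭₂ with 𝔭₁ ≠ 𝔭₂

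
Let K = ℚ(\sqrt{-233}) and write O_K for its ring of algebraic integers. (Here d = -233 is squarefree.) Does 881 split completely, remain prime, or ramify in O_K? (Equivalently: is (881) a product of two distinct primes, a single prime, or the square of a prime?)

p splits

-233 mod 4 = 3, hence disc K = 4·(-233) = -932 and O_K = ℤ[√-233].
Since gcd(881, -932) = 1 the prime 881 does not ramify.
Legendre symbol by Euler's criterion: (-233/881) ≡ (-233)^440 ≡ 1 (mod 881), i.e. (-233/881) = 1.
Legendre symbol 1 ⇒ 881 is split.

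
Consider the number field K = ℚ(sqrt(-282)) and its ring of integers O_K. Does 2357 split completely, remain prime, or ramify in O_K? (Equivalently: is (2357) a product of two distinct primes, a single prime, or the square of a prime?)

p splits

-282 mod 4 = 2, hence disc K = 4·(-282) = -1128 and O_K = ℤ[√-282].
Since gcd(2357, -1128) = 1 the prime 2357 does not ramify.
Legendre symbol by Euler's criterion: (-282/2357) ≡ (-282)^1178 ≡ 1 (mod 2357), i.e. (-282/2357) = 1.
(-282/2357) = 1, so 2357 splits.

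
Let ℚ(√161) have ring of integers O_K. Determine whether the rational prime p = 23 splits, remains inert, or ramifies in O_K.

Since 161 ≡ 1 mod 4, the ring of integers is ℤ[(1+√161)/2] with discriminant 161.
Ramification test: 23 | 161. The prime 23 ramifies in K.

23 is ramified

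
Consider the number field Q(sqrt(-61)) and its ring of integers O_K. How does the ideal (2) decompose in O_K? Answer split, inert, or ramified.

Since -61 ≢ 1 mod 4, the ring of integers is ℤ[√-61] with discriminant 4·(-61) = -244.
Ramification test: 2 | -244. The prime 2 ramifies in K.

p ramifies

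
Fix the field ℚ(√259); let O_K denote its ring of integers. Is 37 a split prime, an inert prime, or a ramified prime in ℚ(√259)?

37 is ramified

Since 259 ≢ 1 mod 4, the ring of integers is ℤ[√259] with discriminant 4·259 = 1036.
disc(K) = 1036 = 37·28, so p = 37 is ramified.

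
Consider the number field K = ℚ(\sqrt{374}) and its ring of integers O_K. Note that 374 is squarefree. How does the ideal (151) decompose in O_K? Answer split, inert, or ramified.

split

Since 374 ≢ 1 mod 4, the ring of integers is ℤ[√374] with discriminant 4·374 = 1496.
Since gcd(151, 1496) = 1 the prime 151 does not ramify.
Compute (374/151) via Euler: 72^((151-1)/2) mod 151 = 1, so (374/151) = 1.
d is a quadratic residue mod p, hence 151 splits in O_K.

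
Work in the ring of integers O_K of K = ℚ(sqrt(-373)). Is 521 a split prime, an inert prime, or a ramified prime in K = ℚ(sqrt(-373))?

split

d = -373 ≡ 3 (mod 4), so O_K = ℤ[√-373] and disc(K) = 4d = -1492.
521 ∤ -1492, so 521 is unramified.
Legendre symbol by Euler's criterion: (-373/521) ≡ (-373)^260 ≡ 1 (mod 521), i.e. (-373/521) = 1.
(-373/521) = 1, so 521 splits.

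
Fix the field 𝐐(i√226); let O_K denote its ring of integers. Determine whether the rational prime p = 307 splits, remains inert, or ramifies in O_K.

307 splits in O_K

Since -226 ≢ 1 mod 4, the ring of integers is ℤ[√-226] with discriminant 4·(-226) = -904.
disc(K) = -904 is not divisible by 307; 307 is unramified.
(-226/307) = 81^153 mod 307 = 1, giving Legendre symbol 1.
(-226/307) = 1, so 307 splits.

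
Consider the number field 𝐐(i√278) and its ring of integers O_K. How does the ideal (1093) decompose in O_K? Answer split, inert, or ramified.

p is inert

d = -278 ≡ 2 (mod 4), so O_K = ℤ[√-278] and disc(K) = 4d = -1112.
Since gcd(1093, -1112) = 1 the prime 1093 does not ramify.
Compute (-278/1093) via Euler: 815^((1093-1)/2) mod 1093 = 1092, so (-278/1093) = -1.
Legendre symbol -1 ⇒ 1093 is inert.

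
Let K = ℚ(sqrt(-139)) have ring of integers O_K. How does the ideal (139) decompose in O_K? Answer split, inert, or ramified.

d = -139 ≡ 1 (mod 4), so O_K = ℤ[(1+√-139)/2] and disc(K) = d = -139.
139 divides disc(K) = -139, so 139 ramifies.

p ramifies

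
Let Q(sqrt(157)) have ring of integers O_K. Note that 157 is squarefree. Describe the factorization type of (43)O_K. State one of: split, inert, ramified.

43 remains inert

Since 157 ≡ 1 mod 4, the ring of integers is ℤ[(1+√157)/2] with discriminant 157.
disc(K) = 157 is not divisible by 43; 43 is unramified.
Compute (157/43) via Euler: 28^((43-1)/2) mod 43 = 42, so (157/43) = -1.
Legendre symbol -1 ⇒ 43 is inert.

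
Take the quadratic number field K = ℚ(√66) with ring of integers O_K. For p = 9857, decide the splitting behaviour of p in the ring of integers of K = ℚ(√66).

p is inert

66 mod 4 = 2, hence disc K = 4·66 = 264 and O_K = ℤ[√66].
Since gcd(9857, 264) = 1 the prime 9857 does not ramify.
Euler's criterion: 66^4928 mod 9857 = 9856. Thus (66|9857) = -1.
(66/9857) = -1, so 9857 is inert.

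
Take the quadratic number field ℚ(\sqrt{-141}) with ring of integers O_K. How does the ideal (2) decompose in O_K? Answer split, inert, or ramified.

ramifies in O_K

d = -141 ≡ 3 (mod 4), so O_K = ℤ[√-141] and disc(K) = 4d = -564.
2 divides disc(K) = -564, so 2 ramifies.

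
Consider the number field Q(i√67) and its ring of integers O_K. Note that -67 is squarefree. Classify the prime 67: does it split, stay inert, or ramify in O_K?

Since -67 ≡ 1 mod 4, the ring of integers is ℤ[(1+√-67)/2] with discriminant -67.
67 divides disc(K) = -67, so 67 ramifies.

ramified — (67) = 𝔭²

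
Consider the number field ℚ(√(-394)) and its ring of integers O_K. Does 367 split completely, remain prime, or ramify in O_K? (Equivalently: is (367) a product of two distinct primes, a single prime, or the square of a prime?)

367 splits in O_K

-394 mod 4 = 2, hence disc K = 4·(-394) = -1576 and O_K = ℤ[√-394].
disc(K) = -1576 is not divisible by 367; 367 is unramified.
(-394/367) = 340^183 mod 367 = 1, giving Legendre symbol 1.
(-394/367) = 1, so 367 splits.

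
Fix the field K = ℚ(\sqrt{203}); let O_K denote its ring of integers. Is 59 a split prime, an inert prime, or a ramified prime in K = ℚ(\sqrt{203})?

203 mod 4 = 3, hence disc K = 4·203 = 812 and O_K = ℤ[√203].
59 ∤ 812, so 59 is unramified.
Euler's criterion: 203^29 mod 59 = 1. Thus (203|59) = 1.
Legendre symbol 1 ⇒ 59 is split.

split — (59) = 𝔭₁𝔭₂ with 𝔭₁ ≠ 𝔭₂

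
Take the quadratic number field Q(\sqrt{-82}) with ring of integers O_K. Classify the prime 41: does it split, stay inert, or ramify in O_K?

ramified — (41) = 𝔭²

Since -82 ≢ 1 mod 4, the ring of integers is ℤ[√-82] with discriminant 4·(-82) = -328.
41 divides disc(K) = -328, so 41 ramifies.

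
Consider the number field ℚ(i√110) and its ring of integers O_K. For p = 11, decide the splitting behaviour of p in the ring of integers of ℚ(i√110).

ramified

Since -110 ≢ 1 mod 4, the ring of integers is ℤ[√-110] with discriminant 4·(-110) = -440.
disc(K) = -440 = 11·(-40), so p = 11 is ramified.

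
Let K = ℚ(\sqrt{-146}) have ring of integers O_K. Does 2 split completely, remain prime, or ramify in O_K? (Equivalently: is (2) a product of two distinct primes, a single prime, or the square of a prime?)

-146 mod 4 = 2, hence disc K = 4·(-146) = -584 and O_K = ℤ[√-146].
2 divides disc(K) = -584, so 2 ramifies.

ramified — (2) = 𝔭²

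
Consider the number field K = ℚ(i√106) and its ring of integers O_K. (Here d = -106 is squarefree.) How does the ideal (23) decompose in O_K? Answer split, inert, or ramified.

-106 mod 4 = 2, hence disc K = 4·(-106) = -424 and O_K = ℤ[√-106].
Since gcd(23, -424) = 1 the prime 23 does not ramify.
Legendre symbol by Euler's criterion: (-106/23) ≡ (-106)^11 ≡ 1 (mod 23), i.e. (-106/23) = 1.
d is a quadratic residue mod p, hence 23 splits in O_K.

23 splits in O_K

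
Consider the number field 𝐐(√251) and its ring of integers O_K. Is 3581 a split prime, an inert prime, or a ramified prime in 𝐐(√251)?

d = 251 ≡ 3 (mod 4), so O_K = ℤ[√251] and disc(K) = 4d = 1004.
Since gcd(3581, 1004) = 1 the prime 3581 does not ramify.
Euler's criterion: 251^1790 mod 3581 = 1. Thus (251|3581) = 1.
Legendre symbol 1 ⇒ 3581 is split.

p splits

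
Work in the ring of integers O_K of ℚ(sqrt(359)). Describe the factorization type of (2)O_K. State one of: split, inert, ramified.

Since 359 ≢ 1 mod 4, the ring of integers is ℤ[√359] with discriminant 4·359 = 1436.
2 divides disc(K) = 1436, so 2 ramifies.

ramified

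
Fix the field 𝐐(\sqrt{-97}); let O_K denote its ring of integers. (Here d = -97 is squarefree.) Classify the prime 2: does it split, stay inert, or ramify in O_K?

Since -97 ≢ 1 mod 4, the ring of integers is ℤ[√-97] with discriminant 4·(-97) = -388.
Ramification test: 2 | -388. The prime 2 ramifies in K.

ramified — (2) = 𝔭²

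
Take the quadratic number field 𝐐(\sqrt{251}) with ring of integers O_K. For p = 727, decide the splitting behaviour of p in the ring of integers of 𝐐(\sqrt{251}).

inert — (727) stays prime in O_K

251 mod 4 = 3, hence disc K = 4·251 = 1004 and O_K = ℤ[√251].
727 ∤ 1004, so 727 is unramified.
(251/727) = 251^363 mod 727 = 726, giving Legendre symbol -1.
(251/727) = -1, so 727 is inert.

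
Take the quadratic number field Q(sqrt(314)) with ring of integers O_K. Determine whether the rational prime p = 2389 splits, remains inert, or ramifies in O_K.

split

314 mod 4 = 2, hence disc K = 4·314 = 1256 and O_K = ℤ[√314].
2389 ∤ 1256, so 2389 is unramified.
Compute (314/2389) via Euler: 314^((2389-1)/2) mod 2389 = 1, so (314/2389) = 1.
(314/2389) = 1, so 2389 splits.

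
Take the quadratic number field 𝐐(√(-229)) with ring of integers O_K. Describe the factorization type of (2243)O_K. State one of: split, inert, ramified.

d = -229 ≡ 3 (mod 4), so O_K = ℤ[√-229] and disc(K) = 4d = -916.
disc(K) = -916 is not divisible by 2243; 2243 is unramified.
Compute (-229/2243) via Euler: 2014^((2243-1)/2) mod 2243 = 1, so (-229/2243) = 1.
Legendre symbol 1 ⇒ 2243 is split.

2243 splits in O_K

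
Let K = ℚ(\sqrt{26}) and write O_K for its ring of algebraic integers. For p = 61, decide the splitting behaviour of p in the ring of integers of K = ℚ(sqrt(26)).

inert

d = 26 ≡ 2 (mod 4), so O_K = ℤ[√26] and disc(K) = 4d = 104.
Since gcd(61, 104) = 1 the prime 61 does not ramify.
Legendre symbol by Euler's criterion: (26/61) ≡ 26^30 ≡ 60 (mod 61), i.e. (26/61) = -1.
Legendre symbol -1 ⇒ 61 is inert.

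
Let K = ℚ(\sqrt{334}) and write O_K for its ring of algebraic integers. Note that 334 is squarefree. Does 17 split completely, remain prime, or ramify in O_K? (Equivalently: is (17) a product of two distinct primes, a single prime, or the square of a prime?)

d = 334 ≡ 2 (mod 4), so O_K = ℤ[√334] and disc(K) = 4d = 1336.
17 ∤ 1336, so 17 is unramified.
(334/17) = 11^8 mod 17 = 16, giving Legendre symbol -1.
(334/17) = -1, so 17 is inert.

remains prime (inert)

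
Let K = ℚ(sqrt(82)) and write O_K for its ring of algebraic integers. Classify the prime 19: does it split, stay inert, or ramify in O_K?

82 mod 4 = 2, hence disc K = 4·82 = 328 and O_K = ℤ[√82].
Since gcd(19, 328) = 1 the prime 19 does not ramify.
Compute (82/19) via Euler: 6^((19-1)/2) mod 19 = 1, so (82/19) = 1.
d is a quadratic residue mod p, hence 19 splits in O_K.

split — (19) = 𝔭₁𝔭₂ with 𝔭₁ ≠ 𝔭₂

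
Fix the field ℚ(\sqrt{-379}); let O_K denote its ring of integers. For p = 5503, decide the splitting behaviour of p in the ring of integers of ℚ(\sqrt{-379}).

split

d = -379 ≡ 1 (mod 4), so O_K = ℤ[(1+√-379)/2] and disc(K) = d = -379.
5503 ∤ -379, so 5503 is unramified.
Legendre symbol by Euler's criterion: (-379/5503) ≡ (-379)^2751 ≡ 1 (mod 5503), i.e. (-379/5503) = 1.
(-379/5503) = 1, so 5503 splits.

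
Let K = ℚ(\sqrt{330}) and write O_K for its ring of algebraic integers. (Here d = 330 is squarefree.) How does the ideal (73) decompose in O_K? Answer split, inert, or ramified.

d = 330 ≡ 2 (mod 4), so O_K = ℤ[√330] and disc(K) = 4d = 1320.
Since gcd(73, 1320) = 1 the prime 73 does not ramify.
Compute (330/73) via Euler: 38^((73-1)/2) mod 73 = 1, so (330/73) = 1.
(330/73) = 1, so 73 splits.

split — (73) = 𝔭₁𝔭₂ with 𝔭₁ ≠ 𝔭₂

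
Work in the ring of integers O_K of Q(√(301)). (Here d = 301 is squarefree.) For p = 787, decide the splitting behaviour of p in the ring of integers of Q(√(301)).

d = 301 ≡ 1 (mod 4), so O_K = ℤ[(1+√301)/2] and disc(K) = d = 301.
Since gcd(787, 301) = 1 the prime 787 does not ramify.
Euler's criterion: 301^393 mod 787 = 786. Thus (301|787) = -1.
Legendre symbol -1 ⇒ 787 is inert.

inert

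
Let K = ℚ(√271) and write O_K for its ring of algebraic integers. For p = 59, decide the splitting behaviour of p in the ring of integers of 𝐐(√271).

d = 271 ≡ 3 (mod 4), so O_K = ℤ[√271] and disc(K) = 4d = 1084.
disc(K) = 1084 is not divisible by 59; 59 is unramified.
Euler's criterion: 271^29 mod 59 = 1. Thus (271|59) = 1.
Legendre symbol 1 ⇒ 59 is split.

split — (59) = 𝔭₁𝔭₂ with 𝔭₁ ≠ 𝔭₂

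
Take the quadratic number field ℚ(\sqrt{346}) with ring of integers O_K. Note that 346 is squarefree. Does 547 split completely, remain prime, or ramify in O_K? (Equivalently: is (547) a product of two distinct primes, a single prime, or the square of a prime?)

d = 346 ≡ 2 (mod 4), so O_K = ℤ[√346] and disc(K) = 4d = 1384.
disc(K) = 1384 is not divisible by 547; 547 is unramified.
Euler's criterion: 346^273 mod 547 = 1. Thus (346|547) = 1.
(346/547) = 1, so 547 splits.

547 splits in O_K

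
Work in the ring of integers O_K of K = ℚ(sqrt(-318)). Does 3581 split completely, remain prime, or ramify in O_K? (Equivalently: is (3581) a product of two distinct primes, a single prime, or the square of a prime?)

inert

d = -318 ≡ 2 (mod 4), so O_K = ℤ[√-318] and disc(K) = 4d = -1272.
Since gcd(3581, -1272) = 1 the prime 3581 does not ramify.
Legendre symbol by Euler's criterion: (-318/3581) ≡ (-318)^1790 ≡ 3580 (mod 3581), i.e. (-318/3581) = -1.
Legendre symbol -1 ⇒ 3581 is inert.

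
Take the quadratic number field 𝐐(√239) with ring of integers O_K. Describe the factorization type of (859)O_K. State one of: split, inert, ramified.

inert — (859) stays prime in O_K

d = 239 ≡ 3 (mod 4), so O_K = ℤ[√239] and disc(K) = 4d = 956.
disc(K) = 956 is not divisible by 859; 859 is unramified.
Euler's criterion: 239^429 mod 859 = 858. Thus (239|859) = -1.
(239/859) = -1, so 859 is inert.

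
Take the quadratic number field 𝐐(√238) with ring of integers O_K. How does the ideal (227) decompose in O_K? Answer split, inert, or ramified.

splits completely

Since 238 ≢ 1 mod 4, the ring of integers is ℤ[√238] with discriminant 4·238 = 952.
227 ∤ 952, so 227 is unramified.
Compute (238/227) via Euler: 11^((227-1)/2) mod 227 = 1, so (238/227) = 1.
Legendre symbol 1 ⇒ 227 is split.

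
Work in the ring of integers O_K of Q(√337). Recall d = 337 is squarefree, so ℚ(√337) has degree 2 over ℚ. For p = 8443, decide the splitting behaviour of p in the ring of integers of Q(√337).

split

337 mod 4 = 1, hence disc K = 337 and O_K = ℤ[(1+√337)/2].
Since gcd(8443, 337) = 1 the prime 8443 does not ramify.
Compute (337/8443) via Euler: 337^((8443-1)/2) mod 8443 = 1, so (337/8443) = 1.
d is a quadratic residue mod p, hence 8443 splits in O_K.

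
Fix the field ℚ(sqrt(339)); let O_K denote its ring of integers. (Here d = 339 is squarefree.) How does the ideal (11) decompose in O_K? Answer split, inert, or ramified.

339 mod 4 = 3, hence disc K = 4·339 = 1356 and O_K = ℤ[√339].
11 ∤ 1356, so 11 is unramified.
Euler's criterion: 339^5 mod 11 = 1. Thus (339|11) = 1.
Legendre symbol 1 ⇒ 11 is split.

split — (11) = 𝔭₁𝔭₂ with 𝔭₁ ≠ 𝔭₂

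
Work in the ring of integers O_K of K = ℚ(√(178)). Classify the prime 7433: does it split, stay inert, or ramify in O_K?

p is inert

d = 178 ≡ 2 (mod 4), so O_K = ℤ[√178] and disc(K) = 4d = 712.
7433 ∤ 712, so 7433 is unramified.
Compute (178/7433) via Euler: 178^((7433-1)/2) mod 7433 = 7432, so (178/7433) = -1.
Legendre symbol -1 ⇒ 7433 is inert.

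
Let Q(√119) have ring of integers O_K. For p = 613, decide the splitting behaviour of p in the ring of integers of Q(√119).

split — (613) = 𝔭₁𝔭₂ with 𝔭₁ ≠ 𝔭₂

Since 119 ≢ 1 mod 4, the ring of integers is ℤ[√119] with discriminant 4·119 = 476.
disc(K) = 476 is not divisible by 613; 613 is unramified.
Compute (119/613) via Euler: 119^((613-1)/2) mod 613 = 1, so (119/613) = 1.
Legendre symbol 1 ⇒ 613 is split.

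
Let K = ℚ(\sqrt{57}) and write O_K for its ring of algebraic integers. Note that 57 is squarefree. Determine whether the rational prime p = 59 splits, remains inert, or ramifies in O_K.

p splits

d = 57 ≡ 1 (mod 4), so O_K = ℤ[(1+√57)/2] and disc(K) = d = 57.
59 ∤ 57, so 59 is unramified.
Legendre symbol by Euler's criterion: (57/59) ≡ 57^29 ≡ 1 (mod 59), i.e. (57/59) = 1.
Legendre symbol 1 ⇒ 59 is split.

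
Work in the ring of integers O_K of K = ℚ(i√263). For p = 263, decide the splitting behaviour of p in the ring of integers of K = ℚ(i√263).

d = -263 ≡ 1 (mod 4), so O_K = ℤ[(1+√-263)/2] and disc(K) = d = -263.
disc(K) = -263 = 263·(-1), so p = 263 is ramified.

ramified — (263) = 𝔭²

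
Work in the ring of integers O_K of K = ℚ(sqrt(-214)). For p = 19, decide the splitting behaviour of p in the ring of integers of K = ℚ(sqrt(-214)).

p is inert

d = -214 ≡ 2 (mod 4), so O_K = ℤ[√-214] and disc(K) = 4d = -856.
Since gcd(19, -856) = 1 the prime 19 does not ramify.
Legendre symbol by Euler's criterion: (-214/19) ≡ (-214)^9 ≡ 18 (mod 19), i.e. (-214/19) = -1.
(-214/19) = -1, so 19 is inert.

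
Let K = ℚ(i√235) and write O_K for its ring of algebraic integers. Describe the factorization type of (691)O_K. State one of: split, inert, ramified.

inert — (691) stays prime in O_K

-235 mod 4 = 1, hence disc K = -235 and O_K = ℤ[(1+√-235)/2].
disc(K) = -235 is not divisible by 691; 691 is unramified.
Compute (-235/691) via Euler: 456^((691-1)/2) mod 691 = 690, so (-235/691) = -1.
d is a non-residue mod p, hence 691 remains inert in O_K.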